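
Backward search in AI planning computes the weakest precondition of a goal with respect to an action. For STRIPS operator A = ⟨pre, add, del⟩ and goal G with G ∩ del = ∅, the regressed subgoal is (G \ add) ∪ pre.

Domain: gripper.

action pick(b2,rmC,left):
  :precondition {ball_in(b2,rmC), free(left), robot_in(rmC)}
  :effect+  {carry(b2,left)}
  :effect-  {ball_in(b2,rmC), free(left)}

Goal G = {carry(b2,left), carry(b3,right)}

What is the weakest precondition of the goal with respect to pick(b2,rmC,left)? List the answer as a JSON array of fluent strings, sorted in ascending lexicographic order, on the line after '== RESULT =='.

Regress:
  G ∩ del = {}  (empty — regression defined)
  G \ add = {carry(b2,left), carry(b3,right)} \ {carry(b2,left)} = {carry(b3,right)}
  ∪ pre   = {carry(b3,right)} ∪ {ball_in(b2,rmC), free(left), robot_in(rmC)}
          = {ball_in(b2,rmC), carry(b3,right), free(left), robot_in(rmC)}

== RESULT ==
["ball_in(b2,rmC)", "carry(b3,right)", "free(left)", "robot_in(rmC)"]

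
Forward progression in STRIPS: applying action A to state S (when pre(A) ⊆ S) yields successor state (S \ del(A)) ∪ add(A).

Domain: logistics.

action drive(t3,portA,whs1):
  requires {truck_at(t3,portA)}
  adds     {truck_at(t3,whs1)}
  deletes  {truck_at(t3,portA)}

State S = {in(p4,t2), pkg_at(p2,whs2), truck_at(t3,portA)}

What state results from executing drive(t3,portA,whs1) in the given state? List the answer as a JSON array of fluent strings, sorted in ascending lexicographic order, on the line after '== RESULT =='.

Progress:
  pre ⊆ S: {truck_at(t3,portA)} ⊆ S  — applicable
  S \ del = {in(p4,t2), pkg_at(p2,whs2)}
  ∪ add   = {in(p4,t2), pkg_at(p2,whs2), truck_at(t3,whs1)}

== RESULT ==
["in(p4,t2)", "pkg_at(p2,whs2)", "truck_at(t3,whs1)"]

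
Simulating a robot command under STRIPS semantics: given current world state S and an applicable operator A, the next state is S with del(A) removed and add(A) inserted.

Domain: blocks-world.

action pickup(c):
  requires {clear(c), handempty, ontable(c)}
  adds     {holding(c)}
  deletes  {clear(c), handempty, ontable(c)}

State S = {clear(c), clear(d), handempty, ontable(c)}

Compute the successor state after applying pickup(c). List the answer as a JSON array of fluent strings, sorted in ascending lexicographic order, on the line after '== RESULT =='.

Progress:
  pre ⊆ S: {clear(c), handempty, ontable(c)} ⊆ S  — applicable
  S \ del = {clear(d)}
  ∪ add   = {clear(d), holding(c)}

== RESULT ==
["clear(d)", "holding(c)"]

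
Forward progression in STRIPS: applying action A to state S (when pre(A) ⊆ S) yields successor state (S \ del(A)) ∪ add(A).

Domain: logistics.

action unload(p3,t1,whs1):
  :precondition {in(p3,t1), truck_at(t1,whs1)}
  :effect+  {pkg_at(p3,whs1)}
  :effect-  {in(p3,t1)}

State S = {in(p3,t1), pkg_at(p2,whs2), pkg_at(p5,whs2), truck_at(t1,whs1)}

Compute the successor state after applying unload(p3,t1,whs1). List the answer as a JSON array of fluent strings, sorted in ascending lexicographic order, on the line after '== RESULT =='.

Compute (S \ del) ∪ add:
  pre ⊆ S: {in(p3,t1), truck_at(t1,whs1)} ⊆ S  — applicable
  S \ del = {pkg_at(p2,whs2), pkg_at(p5,whs2), truck_at(t1,whs1)}
  ∪ add   = {pkg_at(p2,whs2), pkg_at(p3,whs1), pkg_at(p5,whs2), truck_at(t1,whs1)}

== RESULT ==
["pkg_at(p2,whs2)", "pkg_at(p3,whs1)", "pkg_at(p5,whs2)", "truck_at(t1,whs1)"]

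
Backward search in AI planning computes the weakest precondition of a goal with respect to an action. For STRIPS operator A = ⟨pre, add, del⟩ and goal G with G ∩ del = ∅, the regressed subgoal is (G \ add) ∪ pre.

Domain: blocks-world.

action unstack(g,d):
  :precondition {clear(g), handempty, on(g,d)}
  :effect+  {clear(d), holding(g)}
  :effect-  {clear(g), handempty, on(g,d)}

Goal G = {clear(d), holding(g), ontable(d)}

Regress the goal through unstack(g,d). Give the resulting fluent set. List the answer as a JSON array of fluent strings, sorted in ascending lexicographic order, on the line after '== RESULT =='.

Compute (G \ add) ∪ pre:
  G ∩ del = {}  (empty — regression defined)
  G \ add = {clear(d), holding(g), ontable(d)} \ {clear(d), holding(g)} = {ontable(d)}
  ∪ pre   = {ontable(d)} ∪ {clear(g), handempty, on(g,d)}
          = {clear(g), handempty, on(g,d), ontable(d)}

== RESULT ==
["clear(g)", "handempty", "on(g,d)", "ontable(d)"]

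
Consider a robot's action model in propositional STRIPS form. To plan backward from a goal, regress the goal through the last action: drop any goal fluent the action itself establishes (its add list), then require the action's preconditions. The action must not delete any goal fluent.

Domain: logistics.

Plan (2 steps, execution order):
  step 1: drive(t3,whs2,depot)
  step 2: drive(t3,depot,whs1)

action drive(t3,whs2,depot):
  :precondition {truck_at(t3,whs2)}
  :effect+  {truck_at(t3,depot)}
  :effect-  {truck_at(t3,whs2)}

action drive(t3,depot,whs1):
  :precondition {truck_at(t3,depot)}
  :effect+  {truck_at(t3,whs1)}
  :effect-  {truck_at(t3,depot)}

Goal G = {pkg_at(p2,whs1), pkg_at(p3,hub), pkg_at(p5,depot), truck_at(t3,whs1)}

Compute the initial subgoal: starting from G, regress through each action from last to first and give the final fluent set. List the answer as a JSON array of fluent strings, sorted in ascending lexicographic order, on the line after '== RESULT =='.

Regress step by step:
  through step 2 (drive(t3,depot,whs1)): drop {truck_at(t3,whs1)}, keep {pkg_at(p2,whs1), pkg_at(p3,hub), pkg_at(p5,depot)}, require {truck_at(t3,depot)}
    → {pkg_at(p2,whs1), pkg_at(p3,hub), pkg_at(p5,depot), truck_at(t3,depot)}
  through step 1 (drive(t3,whs2,depot)): drop {truck_at(t3,depot)}, keep {pkg_at(p2,whs1), pkg_at(p3,hub), pkg_at(p5,depot)}, require {truck_at(t3,whs2)}
    → {pkg_at(p2,whs1), pkg_at(p3,hub), pkg_at(p5,depot), truck_at(t3,whs2)}

== RESULT ==
["pkg_at(p2,whs1)", "pkg_at(p3,hub)", "pkg_at(p5,depot)", "truck_at(t3,whs2)"]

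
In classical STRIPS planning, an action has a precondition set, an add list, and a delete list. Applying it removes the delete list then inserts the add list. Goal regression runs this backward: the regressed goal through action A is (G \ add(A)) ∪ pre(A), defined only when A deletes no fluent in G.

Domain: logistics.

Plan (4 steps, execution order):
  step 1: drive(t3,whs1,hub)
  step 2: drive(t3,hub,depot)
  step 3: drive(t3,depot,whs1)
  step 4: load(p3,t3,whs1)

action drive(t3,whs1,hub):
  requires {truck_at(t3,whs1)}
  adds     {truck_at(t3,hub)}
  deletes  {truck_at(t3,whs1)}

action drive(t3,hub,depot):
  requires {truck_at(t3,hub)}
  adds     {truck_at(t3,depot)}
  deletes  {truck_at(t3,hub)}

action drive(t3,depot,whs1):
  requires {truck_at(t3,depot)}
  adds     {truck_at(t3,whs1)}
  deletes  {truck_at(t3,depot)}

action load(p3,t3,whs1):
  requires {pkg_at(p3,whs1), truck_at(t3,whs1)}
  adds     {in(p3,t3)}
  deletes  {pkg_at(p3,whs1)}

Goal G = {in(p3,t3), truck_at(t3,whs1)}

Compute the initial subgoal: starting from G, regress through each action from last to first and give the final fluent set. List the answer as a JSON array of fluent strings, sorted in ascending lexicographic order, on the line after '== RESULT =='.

Regress step by step:
  through step 4 (load(p3,t3,whs1)): drop {in(p3,t3)}, keep {truck_at(t3,whs1)}, require {pkg_at(p3,whs1), truck_at(t3,whs1)}
    → {pkg_at(p3,whs1), truck_at(t3,whs1)}
  through step 3 (drive(t3,depot,whs1)): drop {truck_at(t3,whs1)}, keep {pkg_at(p3,whs1)}, require {truck_at(t3,depot)}
    → {pkg_at(p3,whs1), truck_at(t3,depot)}
  through step 2 (drive(t3,hub,depot)): drop {truck_at(t3,depot)}, keep {pkg_at(p3,whs1)}, require {truck_at(t3,hub)}
    → {pkg_at(p3,whs1), truck_at(t3,hub)}
  through step 1 (drive(t3,whs1,hub)): drop {truck_at(t3,hub)}, keep {pkg_at(p3,whs1)}, require {truck_at(t3,whs1)}
    → {pkg_at(p3,whs1), truck_at(t3,whs1)}

== RESULT ==
["pkg_at(p3,whs1)", "truck_at(t3,whs1)"]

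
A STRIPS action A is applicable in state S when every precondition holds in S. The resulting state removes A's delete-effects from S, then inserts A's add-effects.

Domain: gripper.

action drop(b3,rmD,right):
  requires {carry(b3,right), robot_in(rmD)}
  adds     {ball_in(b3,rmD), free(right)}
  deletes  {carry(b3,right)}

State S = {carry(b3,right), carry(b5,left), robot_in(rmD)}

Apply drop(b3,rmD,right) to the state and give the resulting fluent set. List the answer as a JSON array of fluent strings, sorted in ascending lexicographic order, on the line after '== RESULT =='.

Compute (S \ del) ∪ add:
  pre ⊆ S: {carry(b3,right), robot_in(rmD)} ⊆ S  — applicable
  S \ del = {carry(b5,left), robot_in(rmD)}
  ∪ add   = {ball_in(b3,rmD), carry(b5,left), free(right), robot_in(rmD)}

== RESULT ==
["ball_in(b3,rmD)", "carry(b5,left)", "free(right)", "robot_in(rmD)"]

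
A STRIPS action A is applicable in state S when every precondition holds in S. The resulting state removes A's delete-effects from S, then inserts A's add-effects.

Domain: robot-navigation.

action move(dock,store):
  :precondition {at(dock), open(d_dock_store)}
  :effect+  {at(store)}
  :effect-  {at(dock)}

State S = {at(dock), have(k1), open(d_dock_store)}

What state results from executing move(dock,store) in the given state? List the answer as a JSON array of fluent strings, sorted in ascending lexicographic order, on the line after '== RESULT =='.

Compute (S \ del) ∪ add:
  pre ⊆ S: {at(dock), open(d_dock_store)} ⊆ S  — applicable
  S \ del = {have(k1), open(d_dock_store)}
  ∪ add   = {at(store), have(k1), open(d_dock_store)}

== RESULT ==
["at(store)", "have(k1)", "open(d_dock_store)"]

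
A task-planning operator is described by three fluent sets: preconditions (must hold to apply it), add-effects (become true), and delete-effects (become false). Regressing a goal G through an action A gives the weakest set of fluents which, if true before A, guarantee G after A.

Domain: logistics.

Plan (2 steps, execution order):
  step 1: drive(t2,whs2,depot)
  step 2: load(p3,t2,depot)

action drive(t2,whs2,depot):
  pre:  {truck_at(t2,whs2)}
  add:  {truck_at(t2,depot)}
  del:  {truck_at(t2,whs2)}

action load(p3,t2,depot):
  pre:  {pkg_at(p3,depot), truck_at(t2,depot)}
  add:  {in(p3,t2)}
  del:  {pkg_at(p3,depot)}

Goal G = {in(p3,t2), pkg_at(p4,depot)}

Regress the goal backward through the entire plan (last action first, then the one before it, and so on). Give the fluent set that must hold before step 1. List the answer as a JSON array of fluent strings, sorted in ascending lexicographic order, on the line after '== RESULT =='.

Work backward from the goal:
  through step 2 (load(p3,t2,depot)): drop {in(p3,t2)}, keep {pkg_at(p4,depot)}, require {pkg_at(p3,depot), truck_at(t2,depot)}
    → {pkg_at(p3,depot), pkg_at(p4,depot), truck_at(t2,depot)}
  through step 1 (drive(t2,whs2,depot)): drop {truck_at(t2,depot)}, keep {pkg_at(p3,depot), pkg_at(p4,depot)}, require {truck_at(t2,whs2)}
    → {pkg_at(p3,depot), pkg_at(p4,depot), truck_at(t2,whs2)}

== RESULT ==
["pkg_at(p3,depot)", "pkg_at(p4,depot)", "truck_at(t2,whs2)"]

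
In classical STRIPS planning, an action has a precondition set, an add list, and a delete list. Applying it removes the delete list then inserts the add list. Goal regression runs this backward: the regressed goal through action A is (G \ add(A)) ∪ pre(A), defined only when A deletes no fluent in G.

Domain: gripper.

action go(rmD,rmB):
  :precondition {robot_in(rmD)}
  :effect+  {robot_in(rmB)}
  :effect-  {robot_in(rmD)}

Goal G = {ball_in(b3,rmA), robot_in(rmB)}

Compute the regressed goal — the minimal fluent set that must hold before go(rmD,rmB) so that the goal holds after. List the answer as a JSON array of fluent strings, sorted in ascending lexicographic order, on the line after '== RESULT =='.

Regress:
  G ∩ del = {}  (empty — regression defined)
  G \ add = {ball_in(b3,rmA), robot_in(rmB)} \ {robot_in(rmB)} = {ball_in(b3,rmA)}
  ∪ pre   = {ball_in(b3,rmA)} ∪ {robot_in(rmD)}
          = {ball_in(b3,rmA), robot_in(rmD)}

== RESULT ==
["ball_in(b3,rmA)", "robot_in(rmD)"]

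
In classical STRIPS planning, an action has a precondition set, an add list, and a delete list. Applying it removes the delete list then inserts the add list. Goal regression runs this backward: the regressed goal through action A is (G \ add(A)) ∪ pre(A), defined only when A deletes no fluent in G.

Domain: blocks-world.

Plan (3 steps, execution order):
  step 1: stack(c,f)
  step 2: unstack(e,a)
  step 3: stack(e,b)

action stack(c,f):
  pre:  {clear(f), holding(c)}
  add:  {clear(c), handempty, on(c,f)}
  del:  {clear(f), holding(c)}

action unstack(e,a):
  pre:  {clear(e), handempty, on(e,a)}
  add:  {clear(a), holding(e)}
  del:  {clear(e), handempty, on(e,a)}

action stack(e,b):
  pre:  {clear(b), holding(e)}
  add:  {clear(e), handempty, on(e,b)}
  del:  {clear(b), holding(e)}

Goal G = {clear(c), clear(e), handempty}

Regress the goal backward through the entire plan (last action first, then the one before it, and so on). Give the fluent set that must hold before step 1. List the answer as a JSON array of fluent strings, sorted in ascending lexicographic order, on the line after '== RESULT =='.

Work backward from the goal:
  through step 3 (stack(e,b)): drop {clear(e), handempty}, keep {clear(c)}, require {clear(b), holding(e)}
    → {clear(b), clear(c), holding(e)}
  through step 2 (unstack(e,a)): drop {holding(e)}, keep {clear(b), clear(c)}, require {clear(e), handempty, on(e,a)}
    → {clear(b), clear(c), clear(e), handempty, on(e,a)}
  through step 1 (stack(c,f)): drop {clear(c), handempty}, keep {clear(b), clear(e), on(e,a)}, require {clear(f), holding(c)}
    → {clear(b), clear(e), clear(f), holding(c), on(e,a)}

== RESULT ==
["clear(b)", "clear(e)", "clear(f)", "holding(c)", "on(e,a)"]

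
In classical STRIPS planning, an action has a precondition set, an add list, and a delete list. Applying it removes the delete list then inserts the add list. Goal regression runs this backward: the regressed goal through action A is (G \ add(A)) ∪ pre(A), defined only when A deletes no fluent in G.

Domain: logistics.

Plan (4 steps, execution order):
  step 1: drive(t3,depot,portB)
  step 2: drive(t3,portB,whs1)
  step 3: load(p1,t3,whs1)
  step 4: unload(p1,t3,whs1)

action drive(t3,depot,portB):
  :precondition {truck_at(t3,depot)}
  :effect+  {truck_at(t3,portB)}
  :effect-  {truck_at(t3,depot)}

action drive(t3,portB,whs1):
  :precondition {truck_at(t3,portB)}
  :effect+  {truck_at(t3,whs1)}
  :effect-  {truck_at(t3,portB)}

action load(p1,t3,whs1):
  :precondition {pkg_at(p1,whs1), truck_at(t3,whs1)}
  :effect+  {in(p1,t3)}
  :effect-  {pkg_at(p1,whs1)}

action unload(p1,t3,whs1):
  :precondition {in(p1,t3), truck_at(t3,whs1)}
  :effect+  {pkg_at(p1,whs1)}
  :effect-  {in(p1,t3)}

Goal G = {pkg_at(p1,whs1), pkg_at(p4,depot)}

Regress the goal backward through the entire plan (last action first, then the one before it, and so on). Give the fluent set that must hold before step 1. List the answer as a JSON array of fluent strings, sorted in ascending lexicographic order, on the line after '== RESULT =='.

Work backward from the goal:
  through step 4 (unload(p1,t3,whs1)): drop {pkg_at(p1,whs1)}, keep {pkg_at(p4,depot)}, require {in(p1,t3), truck_at(t3,whs1)}
    → {in(p1,t3), pkg_at(p4,depot), truck_at(t3,whs1)}
  through step 3 (load(p1,t3,whs1)): drop {in(p1,t3)}, keep {pkg_at(p4,depot), truck_at(t3,whs1)}, require {pkg_at(p1,whs1), truck_at(t3,whs1)}
    → {pkg_at(p1,whs1), pkg_at(p4,depot), truck_at(t3,whs1)}
  through step 2 (drive(t3,portB,whs1)): drop {truck_at(t3,whs1)}, keep {pkg_at(p1,whs1), pkg_at(p4,depot)}, require {truck_at(t3,portB)}
    → {pkg_at(p1,whs1), pkg_at(p4,depot), truck_at(t3,portB)}
  through step 1 (drive(t3,depot,portB)): drop {truck_at(t3,portB)}, keep {pkg_at(p1,whs1), pkg_at(p4,depot)}, require {truck_at(t3,depot)}
    → {pkg_at(p1,whs1), pkg_at(p4,depot), truck_at(t3,depot)}

== RESULT ==
["pkg_at(p1,whs1)", "pkg_at(p4,depot)", "truck_at(t3,depot)"]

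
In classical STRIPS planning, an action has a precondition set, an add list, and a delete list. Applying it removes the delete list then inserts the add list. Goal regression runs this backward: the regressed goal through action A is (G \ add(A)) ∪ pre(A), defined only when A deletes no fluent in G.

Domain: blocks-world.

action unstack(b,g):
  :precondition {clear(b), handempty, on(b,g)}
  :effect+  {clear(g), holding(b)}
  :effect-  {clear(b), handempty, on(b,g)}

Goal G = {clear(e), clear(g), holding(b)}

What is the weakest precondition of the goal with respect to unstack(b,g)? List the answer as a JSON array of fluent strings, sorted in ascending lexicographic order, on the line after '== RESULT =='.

Regress:
  G ∩ del = {}  (empty — regression defined)
  G \ add = {clear(e), clear(g), holding(b)} \ {clear(g), holding(b)} = {clear(e)}
  ∪ pre   = {clear(e)} ∪ {clear(b), handempty, on(b,g)}
          = {clear(b), clear(e), handempty, on(b,g)}

== RESULT ==
["clear(b)", "clear(e)", "handempty", "on(b,g)"]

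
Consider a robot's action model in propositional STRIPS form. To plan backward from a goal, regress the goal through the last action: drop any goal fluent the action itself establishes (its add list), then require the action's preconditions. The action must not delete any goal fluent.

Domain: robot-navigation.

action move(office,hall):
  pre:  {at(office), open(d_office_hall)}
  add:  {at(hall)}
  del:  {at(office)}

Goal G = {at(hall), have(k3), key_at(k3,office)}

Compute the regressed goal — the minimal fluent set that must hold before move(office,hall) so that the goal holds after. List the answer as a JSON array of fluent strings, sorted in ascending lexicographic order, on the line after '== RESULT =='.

Compute (G \ add) ∪ pre:
  G ∩ del = {}  (empty — regression defined)
  G \ add = {at(hall), have(k3), key_at(k3,office)} \ {at(hall)} = {have(k3), key_at(k3,office)}
  ∪ pre   = {have(k3), key_at(k3,office)} ∪ {at(office), open(d_office_hall)}
          = {at(office), have(k3), key_at(k3,office), open(d_office_hall)}

== RESULT ==
["at(office)", "have(k3)", "key_at(k3,office)", "open(d_office_hall)"]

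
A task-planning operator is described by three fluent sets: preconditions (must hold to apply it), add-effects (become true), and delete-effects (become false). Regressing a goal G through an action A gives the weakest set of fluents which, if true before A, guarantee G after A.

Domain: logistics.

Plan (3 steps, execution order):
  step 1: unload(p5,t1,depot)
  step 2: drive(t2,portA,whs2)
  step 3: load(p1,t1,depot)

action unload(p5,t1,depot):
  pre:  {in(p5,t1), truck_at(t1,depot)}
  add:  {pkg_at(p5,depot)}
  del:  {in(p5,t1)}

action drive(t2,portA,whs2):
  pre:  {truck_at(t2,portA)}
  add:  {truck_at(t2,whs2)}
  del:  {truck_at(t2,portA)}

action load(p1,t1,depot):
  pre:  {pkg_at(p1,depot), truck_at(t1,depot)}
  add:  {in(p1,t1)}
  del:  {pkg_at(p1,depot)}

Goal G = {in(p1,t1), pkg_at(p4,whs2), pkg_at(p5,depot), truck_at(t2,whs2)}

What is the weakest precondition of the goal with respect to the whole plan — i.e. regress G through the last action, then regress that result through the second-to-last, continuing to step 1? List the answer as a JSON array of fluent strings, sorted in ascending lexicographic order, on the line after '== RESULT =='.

Regress step by step:
  through step 3 (load(p1,t1,depot)): drop {in(p1,t1)}, keep {pkg_at(p4,whs2), pkg_at(p5,depot), truck_at(t2,whs2)}, require {pkg_at(p1,depot), truck_at(t1,depot)}
    → {pkg_at(p1,depot), pkg_at(p4,whs2), pkg_at(p5,depot), truck_at(t1,depot), truck_at(t2,whs2)}
  through step 2 (drive(t2,portA,whs2)): drop {truck_at(t2,whs2)}, keep {pkg_at(p1,depot), pkg_at(p4,whs2), pkg_at(p5,depot), truck_at(t1,depot)}, require {truck_at(t2,portA)}
    → {pkg_at(p1,depot), pkg_at(p4,whs2), pkg_at(p5,depot), truck_at(t1,depot), truck_at(t2,portA)}
  through step 1 (unload(p5,t1,depot)): drop {pkg_at(p5,depot)}, keep {pkg_at(p1,depot), pkg_at(p4,whs2), truck_at(t1,depot), truck_at(t2,portA)}, require {in(p5,t1), truck_at(t1,depot)}
    → {in(p5,t1), pkg_at(p1,depot), pkg_at(p4,whs2), truck_at(t1,depot), truck_at(t2,portA)}

== RESULT ==
["in(p5,t1)", "pkg_at(p1,depot)", "pkg_at(p4,whs2)", "truck_at(t1,depot)", "truck_at(t2,portA)"]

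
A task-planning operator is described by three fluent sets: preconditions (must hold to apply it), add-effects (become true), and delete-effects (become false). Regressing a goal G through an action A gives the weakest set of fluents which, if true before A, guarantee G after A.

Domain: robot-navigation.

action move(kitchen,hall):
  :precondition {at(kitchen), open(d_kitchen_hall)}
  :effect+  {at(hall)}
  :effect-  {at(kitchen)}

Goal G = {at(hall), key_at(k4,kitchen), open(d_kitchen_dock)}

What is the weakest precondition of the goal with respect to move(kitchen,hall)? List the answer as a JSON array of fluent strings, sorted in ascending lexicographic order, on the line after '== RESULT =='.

Compute (G \ add) ∪ pre:
  G ∩ del = {}  (empty — regression defined)
  G \ add = {at(hall), key_at(k4,kitchen), open(d_kitchen_dock)} \ {at(hall)} = {key_at(k4,kitchen), open(d_kitchen_dock)}
  ∪ pre   = {key_at(k4,kitchen), open(d_kitchen_dock)} ∪ {at(kitchen), open(d_kitchen_hall)}
          = {at(kitchen), key_at(k4,kitchen), open(d_kitchen_dock), open(d_kitchen_hall)}

== RESULT ==
["at(kitchen)", "key_at(k4,kitchen)", "open(d_kitchen_dock)", "open(d_kitchen_hall)"]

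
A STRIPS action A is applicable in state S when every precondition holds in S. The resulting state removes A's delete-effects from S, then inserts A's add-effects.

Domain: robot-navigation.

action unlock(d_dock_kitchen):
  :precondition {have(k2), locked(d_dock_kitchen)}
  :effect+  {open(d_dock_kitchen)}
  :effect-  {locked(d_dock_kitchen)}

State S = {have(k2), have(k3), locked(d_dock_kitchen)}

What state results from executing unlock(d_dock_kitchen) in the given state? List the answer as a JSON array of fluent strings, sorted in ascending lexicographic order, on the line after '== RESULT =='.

Progress:
  pre ⊆ S: {have(k2), locked(d_dock_kitchen)} ⊆ S  — applicable
  S \ del = {have(k2), have(k3)}
  ∪ add   = {have(k2), have(k3), open(d_dock_kitchen)}

== RESULT ==
["have(k2)", "have(k3)", "open(d_dock_kitchen)"]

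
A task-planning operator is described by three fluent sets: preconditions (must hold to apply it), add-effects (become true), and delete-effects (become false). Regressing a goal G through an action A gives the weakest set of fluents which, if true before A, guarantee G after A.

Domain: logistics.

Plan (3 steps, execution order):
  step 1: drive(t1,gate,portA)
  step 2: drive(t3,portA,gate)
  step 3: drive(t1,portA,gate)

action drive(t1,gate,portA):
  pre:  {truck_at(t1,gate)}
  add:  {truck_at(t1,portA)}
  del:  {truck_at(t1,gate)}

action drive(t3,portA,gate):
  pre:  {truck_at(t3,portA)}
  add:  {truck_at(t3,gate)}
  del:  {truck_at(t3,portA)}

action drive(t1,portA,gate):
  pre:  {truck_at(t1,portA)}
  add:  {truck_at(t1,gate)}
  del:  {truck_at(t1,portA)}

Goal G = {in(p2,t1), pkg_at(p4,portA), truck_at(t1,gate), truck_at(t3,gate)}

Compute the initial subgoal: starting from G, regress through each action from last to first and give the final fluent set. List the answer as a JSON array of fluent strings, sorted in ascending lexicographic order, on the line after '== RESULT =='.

Work backward from the goal:
  through step 3 (drive(t1,portA,gate)): drop {truck_at(t1,gate)}, keep {in(p2,t1), pkg_at(p4,portA), truck_at(t3,gate)}, require {truck_at(t1,portA)}
    → {in(p2,t1), pkg_at(p4,portA), truck_at(t1,portA), truck_at(t3,gate)}
  through step 2 (drive(t3,portA,gate)): drop {truck_at(t3,gate)}, keep {in(p2,t1), pkg_at(p4,portA), truck_at(t1,portA)}, require {truck_at(t3,portA)}
    → {in(p2,t1), pkg_at(p4,portA), truck_at(t1,portA), truck_at(t3,portA)}
  through step 1 (drive(t1,gate,portA)): drop {truck_at(t1,portA)}, keep {in(p2,t1), pkg_at(p4,portA), truck_at(t3,portA)}, require {truck_at(t1,gate)}
    → {in(p2,t1), pkg_at(p4,portA), truck_at(t1,gate), truck_at(t3,portA)}

== RESULT ==
["in(p2,t1)", "pkg_at(p4,portA)", "truck_at(t1,gate)", "truck_at(t3,portA)"]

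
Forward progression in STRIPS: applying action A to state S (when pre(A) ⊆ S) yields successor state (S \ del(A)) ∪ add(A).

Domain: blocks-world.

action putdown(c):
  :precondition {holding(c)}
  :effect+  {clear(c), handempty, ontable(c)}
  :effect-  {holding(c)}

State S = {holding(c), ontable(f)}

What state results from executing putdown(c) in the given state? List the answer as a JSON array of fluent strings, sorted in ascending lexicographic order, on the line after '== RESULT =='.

Compute (S \ del) ∪ add:
  pre ⊆ S: {holding(c)} ⊆ S  — applicable
  S \ del = {ontable(f)}
  ∪ add   = {clear(c), handempty, ontable(c), ontable(f)}

== RESULT ==
["clear(c)", "handempty", "ontable(c)", "ontable(f)"]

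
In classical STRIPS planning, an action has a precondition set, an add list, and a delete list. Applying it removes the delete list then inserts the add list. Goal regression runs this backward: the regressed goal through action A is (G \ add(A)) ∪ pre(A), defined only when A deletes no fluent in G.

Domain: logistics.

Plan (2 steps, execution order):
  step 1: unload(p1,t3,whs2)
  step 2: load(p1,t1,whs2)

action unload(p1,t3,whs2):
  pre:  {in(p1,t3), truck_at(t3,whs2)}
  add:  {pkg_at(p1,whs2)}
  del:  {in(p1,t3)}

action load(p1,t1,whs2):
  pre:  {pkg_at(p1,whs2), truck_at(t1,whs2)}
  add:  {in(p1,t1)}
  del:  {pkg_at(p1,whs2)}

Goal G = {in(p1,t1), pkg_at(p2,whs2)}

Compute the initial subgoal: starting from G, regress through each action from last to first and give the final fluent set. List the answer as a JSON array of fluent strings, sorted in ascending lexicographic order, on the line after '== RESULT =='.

Work backward from the goal:
  through step 2 (load(p1,t1,whs2)): drop {in(p1,t1)}, keep {pkg_at(p2,whs2)}, require {pkg_at(p1,whs2), truck_at(t1,whs2)}
    → {pkg_at(p1,whs2), pkg_at(p2,whs2), truck_at(t1,whs2)}
  through step 1 (unload(p1,t3,whs2)): drop {pkg_at(p1,whs2)}, keep {pkg_at(p2,whs2), truck_at(t1,whs2)}, require {in(p1,t3), truck_at(t3,whs2)}
    → {in(p1,t3), pkg_at(p2,whs2), truck_at(t1,whs2), truck_at(t3,whs2)}

== RESULT ==
["in(p1,t3)", "pkg_at(p2,whs2)", "truck_at(t1,whs2)", "truck_at(t3,whs2)"]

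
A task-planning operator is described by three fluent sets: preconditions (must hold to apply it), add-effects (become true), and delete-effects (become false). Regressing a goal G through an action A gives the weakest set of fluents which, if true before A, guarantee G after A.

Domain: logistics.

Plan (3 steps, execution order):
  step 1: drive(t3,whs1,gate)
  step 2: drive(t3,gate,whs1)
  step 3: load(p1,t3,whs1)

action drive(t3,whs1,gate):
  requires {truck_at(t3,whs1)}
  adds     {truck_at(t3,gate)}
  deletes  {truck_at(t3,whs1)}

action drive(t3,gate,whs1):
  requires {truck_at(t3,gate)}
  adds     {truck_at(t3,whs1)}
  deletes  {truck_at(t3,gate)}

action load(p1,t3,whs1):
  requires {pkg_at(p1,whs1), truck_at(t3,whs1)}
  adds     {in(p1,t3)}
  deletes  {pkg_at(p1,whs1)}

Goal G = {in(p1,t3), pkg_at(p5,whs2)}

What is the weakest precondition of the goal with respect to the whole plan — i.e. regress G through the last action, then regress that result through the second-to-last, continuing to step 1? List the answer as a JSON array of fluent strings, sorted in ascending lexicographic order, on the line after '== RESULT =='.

Work backward from the goal:
  through step 3 (load(p1,t3,whs1)): drop {in(p1,t3)}, keep {pkg_at(p5,whs2)}, require {pkg_at(p1,whs1), truck_at(t3,whs1)}
    → {pkg_at(p1,whs1), pkg_at(p5,whs2), truck_at(t3,whs1)}
  through step 2 (drive(t3,gate,whs1)): drop {truck_at(t3,whs1)}, keep {pkg_at(p1,whs1), pkg_at(p5,whs2)}, require {truck_at(t3,gate)}
    → {pkg_at(p1,whs1), pkg_at(p5,whs2), truck_at(t3,gate)}
  through step 1 (drive(t3,whs1,gate)): drop {truck_at(t3,gate)}, keep {pkg_at(p1,whs1), pkg_at(p5,whs2)}, require {truck_at(t3,whs1)}
    → {pkg_at(p1,whs1), pkg_at(p5,whs2), truck_at(t3,whs1)}

== RESULT ==
["pkg_at(p1,whs1)", "pkg_at(p5,whs2)", "truck_at(t3,whs1)"]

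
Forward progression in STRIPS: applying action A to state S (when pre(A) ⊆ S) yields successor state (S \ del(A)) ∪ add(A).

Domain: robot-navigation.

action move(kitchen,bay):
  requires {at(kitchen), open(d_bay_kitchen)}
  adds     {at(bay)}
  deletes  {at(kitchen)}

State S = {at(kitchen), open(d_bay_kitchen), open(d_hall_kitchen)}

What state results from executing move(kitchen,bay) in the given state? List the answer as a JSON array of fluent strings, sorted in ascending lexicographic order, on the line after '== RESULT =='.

Progress:
  pre ⊆ S: {at(kitchen), open(d_bay_kitchen)} ⊆ S  — applicable
  S \ del = {open(d_bay_kitchen), open(d_hall_kitchen)}
  ∪ add   = {at(bay), open(d_bay_kitchen), open(d_hall_kitchen)}

== RESULT ==
["at(bay)", "open(d_bay_kitchen)", "open(d_hall_kitchen)"]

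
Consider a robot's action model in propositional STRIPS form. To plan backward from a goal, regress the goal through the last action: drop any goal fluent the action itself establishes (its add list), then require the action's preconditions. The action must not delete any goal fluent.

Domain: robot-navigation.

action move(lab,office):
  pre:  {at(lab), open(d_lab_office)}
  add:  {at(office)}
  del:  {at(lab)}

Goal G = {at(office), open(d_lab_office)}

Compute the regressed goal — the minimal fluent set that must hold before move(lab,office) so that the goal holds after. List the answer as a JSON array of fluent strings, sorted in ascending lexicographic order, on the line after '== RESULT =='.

Regress:
  G ∩ del = {}  (empty — regression defined)
  G \ add = {at(office), open(d_lab_office)} \ {at(office)} = {open(d_lab_office)}
  ∪ pre   = {open(d_lab_office)} ∪ {at(lab), open(d_lab_office)}
          = {at(lab), open(d_lab_office)}

== RESULT ==
["at(lab)", "open(d_lab_office)"]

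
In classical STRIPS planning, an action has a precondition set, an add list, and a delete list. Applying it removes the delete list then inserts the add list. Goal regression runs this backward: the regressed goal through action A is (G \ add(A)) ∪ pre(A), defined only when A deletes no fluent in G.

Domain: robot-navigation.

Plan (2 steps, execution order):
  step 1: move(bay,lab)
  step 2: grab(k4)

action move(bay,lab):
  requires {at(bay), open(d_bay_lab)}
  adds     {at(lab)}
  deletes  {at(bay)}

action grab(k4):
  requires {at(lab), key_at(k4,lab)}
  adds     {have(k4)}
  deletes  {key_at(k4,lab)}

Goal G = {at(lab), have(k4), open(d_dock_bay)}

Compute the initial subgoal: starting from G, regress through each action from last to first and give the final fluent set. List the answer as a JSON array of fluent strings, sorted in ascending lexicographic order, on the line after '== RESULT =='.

Work backward from the goal:
  through step 2 (grab(k4)): drop {have(k4)}, keep {at(lab), open(d_dock_bay)}, require {at(lab), key_at(k4,lab)}
    → {at(lab), key_at(k4,lab), open(d_dock_bay)}
  through step 1 (move(bay,lab)): drop {at(lab)}, keep {key_at(k4,lab), open(d_dock_bay)}, require {at(bay), open(d_bay_lab)}
    → {at(bay), key_at(k4,lab), open(d_bay_lab), open(d_dock_bay)}

== RESULT ==
["at(bay)", "key_at(k4,lab)", "open(d_bay_lab)", "open(d_dock_bay)"]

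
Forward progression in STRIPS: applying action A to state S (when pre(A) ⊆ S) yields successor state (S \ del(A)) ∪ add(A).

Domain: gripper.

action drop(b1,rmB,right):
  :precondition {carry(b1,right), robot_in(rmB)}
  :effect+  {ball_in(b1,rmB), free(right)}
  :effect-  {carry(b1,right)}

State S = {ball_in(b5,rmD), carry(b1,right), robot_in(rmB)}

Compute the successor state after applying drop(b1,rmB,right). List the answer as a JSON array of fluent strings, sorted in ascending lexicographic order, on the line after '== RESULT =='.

Progress:
  pre ⊆ S: {carry(b1,right), robot_in(rmB)} ⊆ S  — applicable
  S \ del = {ball_in(b5,rmD), robot_in(rmB)}
  ∪ add   = {ball_in(b1,rmB), ball_in(b5,rmD), free(right), robot_in(rmB)}

== RESULT ==
["ball_in(b1,rmB)", "ball_in(b5,rmD)", "free(right)", "robot_in(rmB)"]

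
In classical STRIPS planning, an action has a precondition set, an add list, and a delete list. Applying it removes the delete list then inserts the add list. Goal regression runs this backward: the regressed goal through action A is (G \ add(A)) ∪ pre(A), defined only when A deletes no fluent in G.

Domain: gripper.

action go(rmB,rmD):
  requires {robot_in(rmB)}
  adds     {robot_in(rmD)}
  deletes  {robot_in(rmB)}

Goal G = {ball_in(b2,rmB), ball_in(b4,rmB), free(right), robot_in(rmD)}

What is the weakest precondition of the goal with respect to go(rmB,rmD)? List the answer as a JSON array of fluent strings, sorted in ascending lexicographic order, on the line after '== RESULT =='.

Compute (G \ add) ∪ pre:
  G ∩ del = {}  (empty — regression defined)
  G \ add = {ball_in(b2,rmB), ball_in(b4,rmB), free(right), robot_in(rmD)} \ {robot_in(rmD)} = {ball_in(b2,rmB), ball_in(b4,rmB), free(right)}
  ∪ pre   = {ball_in(b2,rmB), ball_in(b4,rmB), free(right)} ∪ {robot_in(rmB)}
          = {ball_in(b2,rmB), ball_in(b4,rmB), free(right), robot_in(rmB)}

== RESULT ==
["ball_in(b2,rmB)", "ball_in(b4,rmB)", "free(right)", "robot_in(rmB)"]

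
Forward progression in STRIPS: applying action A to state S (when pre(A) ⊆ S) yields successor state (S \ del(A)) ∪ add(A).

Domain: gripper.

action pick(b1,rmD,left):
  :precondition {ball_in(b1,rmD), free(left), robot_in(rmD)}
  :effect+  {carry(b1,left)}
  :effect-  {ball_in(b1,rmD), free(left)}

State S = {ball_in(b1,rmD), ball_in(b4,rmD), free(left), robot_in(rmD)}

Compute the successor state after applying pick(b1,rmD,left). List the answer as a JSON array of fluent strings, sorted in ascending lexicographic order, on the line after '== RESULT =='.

Progress:
  pre ⊆ S: {ball_in(b1,rmD), free(left), robot_in(rmD)} ⊆ S  — applicable
  S \ del = {ball_in(b4,rmD), robot_in(rmD)}
  ∪ add   = {ball_in(b4,rmD), carry(b1,left), robot_in(rmD)}

== RESULT ==
["ball_in(b4,rmD)", "carry(b1,left)", "robot_in(rmD)"]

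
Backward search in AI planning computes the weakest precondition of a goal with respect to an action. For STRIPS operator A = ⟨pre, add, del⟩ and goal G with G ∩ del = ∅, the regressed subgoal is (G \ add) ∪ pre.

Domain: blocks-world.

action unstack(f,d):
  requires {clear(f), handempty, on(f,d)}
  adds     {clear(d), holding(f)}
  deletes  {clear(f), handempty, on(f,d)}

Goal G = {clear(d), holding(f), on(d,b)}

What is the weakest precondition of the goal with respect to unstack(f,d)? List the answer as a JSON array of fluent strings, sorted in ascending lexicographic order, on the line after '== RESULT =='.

Compute (G \ add) ∪ pre:
  G ∩ del = {}  (empty — regression defined)
  G \ add = {clear(d), holding(f), on(d,b)} \ {clear(d), holding(f)} = {on(d,b)}
  ∪ pre   = {on(d,b)} ∪ {clear(f), handempty, on(f,d)}
          = {clear(f), handempty, on(d,b), on(f,d)}

== RESULT ==
["clear(f)", "handempty", "on(d,b)", "on(f,d)"]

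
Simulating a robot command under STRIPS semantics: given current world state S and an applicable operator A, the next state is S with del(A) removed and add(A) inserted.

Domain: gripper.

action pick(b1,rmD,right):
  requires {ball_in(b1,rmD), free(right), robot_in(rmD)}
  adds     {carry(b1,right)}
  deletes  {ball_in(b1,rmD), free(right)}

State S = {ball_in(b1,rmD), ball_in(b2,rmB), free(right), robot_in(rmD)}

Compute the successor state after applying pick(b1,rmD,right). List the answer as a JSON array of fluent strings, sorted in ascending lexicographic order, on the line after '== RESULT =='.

Compute (S \ del) ∪ add:
  pre ⊆ S: {ball_in(b1,rmD), free(right), robot_in(rmD)} ⊆ S  — applicable
  S \ del = {ball_in(b2,rmB), robot_in(rmD)}
  ∪ add   = {ball_in(b2,rmB), carry(b1,right), robot_in(rmD)}

== RESULT ==
["ball_in(b2,rmB)", "carry(b1,right)", "robot_in(rmD)"]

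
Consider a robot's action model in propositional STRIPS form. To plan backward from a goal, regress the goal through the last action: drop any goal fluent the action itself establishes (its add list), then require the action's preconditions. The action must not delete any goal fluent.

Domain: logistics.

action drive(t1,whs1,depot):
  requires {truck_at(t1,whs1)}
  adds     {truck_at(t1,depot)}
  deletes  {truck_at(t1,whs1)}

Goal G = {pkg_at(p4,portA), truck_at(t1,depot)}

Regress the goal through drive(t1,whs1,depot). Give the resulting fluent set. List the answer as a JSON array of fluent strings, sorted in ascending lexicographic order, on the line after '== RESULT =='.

Regress:
  G ∩ del = {}  (empty — regression defined)
  G \ add = {pkg_at(p4,portA), truck_at(t1,depot)} \ {truck_at(t1,depot)} = {pkg_at(p4,portA)}
  ∪ pre   = {pkg_at(p4,portA)} ∪ {truck_at(t1,whs1)}
          = {pkg_at(p4,portA), truck_at(t1,whs1)}

== RESULT ==
["pkg_at(p4,portA)", "truck_at(t1,whs1)"]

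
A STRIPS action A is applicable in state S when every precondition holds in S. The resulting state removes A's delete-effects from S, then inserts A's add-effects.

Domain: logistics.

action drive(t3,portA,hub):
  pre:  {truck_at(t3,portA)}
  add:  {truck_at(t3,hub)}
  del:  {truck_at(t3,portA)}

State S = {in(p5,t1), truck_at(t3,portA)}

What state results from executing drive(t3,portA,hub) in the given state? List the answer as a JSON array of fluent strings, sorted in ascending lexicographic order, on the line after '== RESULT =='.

Progress:
  pre ⊆ S: {truck_at(t3,portA)} ⊆ S  — applicable
  S \ del = {in(p5,t1)}
  ∪ add   = {in(p5,t1), truck_at(t3,hub)}

== RESULT ==
["in(p5,t1)", "truck_at(t3,hub)"]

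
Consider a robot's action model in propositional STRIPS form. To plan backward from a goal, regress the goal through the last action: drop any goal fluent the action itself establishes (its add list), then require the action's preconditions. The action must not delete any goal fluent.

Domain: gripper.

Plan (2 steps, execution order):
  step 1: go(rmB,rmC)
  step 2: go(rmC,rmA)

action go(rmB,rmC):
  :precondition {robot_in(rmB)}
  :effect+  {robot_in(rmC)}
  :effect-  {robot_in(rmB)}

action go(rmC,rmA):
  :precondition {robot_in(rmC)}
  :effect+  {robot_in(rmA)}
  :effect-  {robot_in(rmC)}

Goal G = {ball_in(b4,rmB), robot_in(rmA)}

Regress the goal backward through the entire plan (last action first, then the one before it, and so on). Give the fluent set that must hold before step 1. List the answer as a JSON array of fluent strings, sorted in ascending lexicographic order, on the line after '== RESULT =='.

Work backward from the goal:
  through step 2 (go(rmC,rmA)): drop {robot_in(rmA)}, keep {ball_in(b4,rmB)}, require {robot_in(rmC)}
    → {ball_in(b4,rmB), robot_in(rmC)}
  through step 1 (go(rmB,rmC)): drop {robot_in(rmC)}, keep {ball_in(b4,rmB)}, require {robot_in(rmB)}
    → {ball_in(b4,rmB), robot_in(rmB)}

== RESULT ==
["ball_in(b4,rmB)", "robot_in(rmB)"]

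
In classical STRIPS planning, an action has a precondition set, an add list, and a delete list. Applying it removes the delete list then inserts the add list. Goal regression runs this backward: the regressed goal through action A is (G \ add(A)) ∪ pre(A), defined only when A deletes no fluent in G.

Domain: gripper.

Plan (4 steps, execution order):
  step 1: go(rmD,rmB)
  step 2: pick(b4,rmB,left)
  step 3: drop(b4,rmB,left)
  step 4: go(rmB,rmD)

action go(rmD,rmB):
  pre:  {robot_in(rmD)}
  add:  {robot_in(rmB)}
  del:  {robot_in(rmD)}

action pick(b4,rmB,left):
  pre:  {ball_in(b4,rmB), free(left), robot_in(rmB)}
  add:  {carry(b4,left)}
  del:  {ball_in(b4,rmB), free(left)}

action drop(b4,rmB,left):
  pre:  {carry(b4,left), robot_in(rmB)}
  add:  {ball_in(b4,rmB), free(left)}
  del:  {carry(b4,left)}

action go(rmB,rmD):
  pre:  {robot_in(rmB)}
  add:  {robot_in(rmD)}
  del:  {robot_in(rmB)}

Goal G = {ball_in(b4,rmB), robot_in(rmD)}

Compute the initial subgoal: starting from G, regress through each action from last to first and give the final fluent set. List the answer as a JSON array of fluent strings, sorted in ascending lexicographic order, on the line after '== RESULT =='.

Work backward from the goal:
  through step 4 (go(rmB,rmD)): drop {robot_in(rmD)}, keep {ball_in(b4,rmB)}, require {robot_in(rmB)}
    → {ball_in(b4,rmB), robot_in(rmB)}
  through step 3 (drop(b4,rmB,left)): drop {ball_in(b4,rmB)}, keep {robot_in(rmB)}, require {carry(b4,left), robot_in(rmB)}
    → {carry(b4,left), robot_in(rmB)}
  through step 2 (pick(b4,rmB,left)): drop {carry(b4,left)}, keep {robot_in(rmB)}, require {ball_in(b4,rmB), free(left), robot_in(rmB)}
    → {ball_in(b4,rmB), free(left), robot_in(rmB)}
  through step 1 (go(rmD,rmB)): drop {robot_in(rmB)}, keep {ball_in(b4,rmB), free(left)}, require {robot_in(rmD)}
    → {ball_in(b4,rmB), free(left), robot_in(rmD)}

== RESULT ==
["ball_in(b4,rmB)", "free(left)", "robot_in(rmD)"]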